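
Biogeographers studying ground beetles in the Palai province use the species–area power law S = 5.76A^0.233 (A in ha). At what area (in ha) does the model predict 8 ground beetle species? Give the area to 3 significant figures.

8 = 5.76 × A^0.233  ⇒  A^0.233 = 8/5.76 = 1.389
ln A = ln(1.389) / 0.233 = 0.3285 / 0.233 = 1.4099
A = e^1.4099 ≈ 4.095 ha

4.10 ha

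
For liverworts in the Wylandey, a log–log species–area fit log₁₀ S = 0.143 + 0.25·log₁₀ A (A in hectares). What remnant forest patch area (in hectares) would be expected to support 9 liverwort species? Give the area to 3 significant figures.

9 = 1.39 × A^0.25  ⇒  A^0.25 = 9/1.39 = 6.475
ln A = ln(6.475) / 0.25 = 1.8680 / 0.25 = 7.4718
A = e^7.4718 ≈ 1758 hectares

1760 hectares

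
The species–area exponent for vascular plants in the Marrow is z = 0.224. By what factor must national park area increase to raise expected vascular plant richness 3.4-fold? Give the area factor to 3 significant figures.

236

(A₂/A₁)^0.224 = 3.4, so A₂/A₁ = 3.4^(1/0.224) = 3.4^4.464
ln(A₂/A₁) = ln 3.4 / 0.224 = 1.2238 / 0.224 = 5.4633
A₂/A₁ = e^5.4633 ≈ 235.9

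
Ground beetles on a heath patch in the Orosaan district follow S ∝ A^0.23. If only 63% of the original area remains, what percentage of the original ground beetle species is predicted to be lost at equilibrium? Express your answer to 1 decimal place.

S_new/S_old = (A_new/A_old)^z = 0.63^0.23
= exp(0.23 × ln 0.63) = exp(0.23 × -0.4620) = exp(-0.1063) ≈ 0.8992
Fraction lost = 1 − 0.8992 = 0.1008

10.1%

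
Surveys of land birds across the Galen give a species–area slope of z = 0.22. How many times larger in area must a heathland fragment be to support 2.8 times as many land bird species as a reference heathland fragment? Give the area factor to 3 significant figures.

(A₂/A₁)^0.22 = 2.8, so A₂/A₁ = 2.8^(1/0.22) = 2.8^4.545
ln(A₂/A₁) = ln 2.8 / 0.22 = 1.0296 / 0.22 = 4.6801
A₂/A₁ = e^4.6801 ≈ 107.8

108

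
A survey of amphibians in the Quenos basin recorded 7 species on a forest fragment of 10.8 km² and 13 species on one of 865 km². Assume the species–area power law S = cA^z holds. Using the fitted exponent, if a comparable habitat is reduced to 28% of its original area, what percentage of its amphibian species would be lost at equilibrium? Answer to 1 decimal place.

z = ln(13/7) / ln(865/10.8) = 0.6190 / 4.3832 = 0.1412
S_new/S_old = (A_new/A_old)^z = 0.28^0.1412 = exp(0.1412 × -1.2730) = 0.8355
Fraction lost = 1 − 0.8355 = 0.1645

16.5%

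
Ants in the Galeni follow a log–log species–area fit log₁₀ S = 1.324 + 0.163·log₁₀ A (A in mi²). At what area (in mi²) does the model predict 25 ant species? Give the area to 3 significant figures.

25 = 21.09 × A^0.163  ⇒  A^0.163 = 25/21.09 = 1.186
ln A = ln(1.186) / 0.163 = 0.1703 / 0.163 = 1.0445
A = e^1.0445 ≈ 2.842 mi²

2.84 mi²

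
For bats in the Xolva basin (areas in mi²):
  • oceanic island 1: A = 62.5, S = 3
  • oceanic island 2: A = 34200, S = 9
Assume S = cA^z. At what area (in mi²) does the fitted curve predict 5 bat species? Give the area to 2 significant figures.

1200 mi²

z = ln(9/3) / ln(34200/62.5) = 1.0986 / 6.3048 = 0.1742
c = 3 / 62.5^0.1742 = 3 / 2.056 = 1.459
A = (5/1.459)^(1/0.1742) ⇒ ln A = ln(3.426)/0.1742 = 7.0667
A = e^7.0667 ≈ 1172 mi²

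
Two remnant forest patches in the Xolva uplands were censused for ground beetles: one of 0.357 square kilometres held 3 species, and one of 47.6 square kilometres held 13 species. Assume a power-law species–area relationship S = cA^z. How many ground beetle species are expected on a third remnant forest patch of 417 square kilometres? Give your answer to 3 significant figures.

24.9

z = ln(13/3) / ln(47.6/0.357) = 1.4663 / 4.8929 = 0.2997
c = 3 / 0.357^0.2997 = 3 / 0.7344 = 4.085
S₃ = 4.085 × 417^0.2997 = 4.085 × 6.099 ≈ 24.91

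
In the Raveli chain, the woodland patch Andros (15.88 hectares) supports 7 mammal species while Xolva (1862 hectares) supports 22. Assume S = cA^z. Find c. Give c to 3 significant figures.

z = ln(S₂/S₁) / ln(A₂/A₁) = ln(22/7) / ln(1862/15.88) = 1.1451 / 4.7643 = 0.2404
c = S₁ / A₁^z = 7 / 15.88^0.2404 = 7 / 1.944 = 3.601

3.60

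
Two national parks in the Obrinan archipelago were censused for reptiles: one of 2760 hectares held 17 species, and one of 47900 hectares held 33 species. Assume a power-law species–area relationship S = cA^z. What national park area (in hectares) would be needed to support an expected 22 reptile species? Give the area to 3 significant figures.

8370 hectares

z = ln(33/17) / ln(47900/2760) = 0.6633 / 2.8539 = 0.2324
c = 17 / 2760^0.2324 = 17 / 6.306 = 2.696
A = (22/2.696)^(1/0.2324) ⇒ ln A = ln(8.16)/0.2324 = 9.0323
A = e^9.0323 ≈ 8369 hectares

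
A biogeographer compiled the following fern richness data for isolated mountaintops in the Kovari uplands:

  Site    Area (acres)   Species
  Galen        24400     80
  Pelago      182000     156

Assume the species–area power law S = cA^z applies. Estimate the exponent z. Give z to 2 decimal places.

Taking logs: ln S = ln c + z ln A, so z = (ln S₂ − ln S₁)/(ln A₂ − ln A₁).
z = ln(156/80) / ln(182000/24400) = ln(1.95) / ln(7.459) = 0.6678 / 2.0094 = 0.3323

0.33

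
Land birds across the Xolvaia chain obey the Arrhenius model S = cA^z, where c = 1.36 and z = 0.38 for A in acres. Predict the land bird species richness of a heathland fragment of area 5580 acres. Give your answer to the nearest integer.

36 species

S = 1.36 × 5580^0.38
ln S = ln 1.36 + 0.38 × ln 5580 = 0.3075 + 0.38 × 8.6269 = 3.5857
S = e^3.5857 ≈ 36.08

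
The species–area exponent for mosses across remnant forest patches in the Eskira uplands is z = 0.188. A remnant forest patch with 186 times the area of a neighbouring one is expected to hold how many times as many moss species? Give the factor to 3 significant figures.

S₂/S₁ = (A₂/A₁)^z = 186^0.188
ln(S₂/S₁) = 0.188 × ln 186 = 0.188 × 5.2257 = 0.9824
S₂/S₁ = e^0.9824 ≈ 2.671

2.67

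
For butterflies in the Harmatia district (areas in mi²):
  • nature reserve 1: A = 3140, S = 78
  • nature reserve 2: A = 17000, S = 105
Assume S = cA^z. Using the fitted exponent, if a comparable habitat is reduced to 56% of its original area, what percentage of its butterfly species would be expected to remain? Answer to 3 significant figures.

z = ln(105/78) / ln(17000/3140) = 0.2973 / 1.6890 = 0.1760
S_new/S_old = (A_new/A_old)^z = 0.56^0.1760 = exp(0.1760 × -0.5798) = 0.903

90.3%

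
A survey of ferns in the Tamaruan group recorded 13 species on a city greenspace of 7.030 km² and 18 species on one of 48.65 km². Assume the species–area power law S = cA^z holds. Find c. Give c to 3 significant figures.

z = ln(S₂/S₁) / ln(A₂/A₁) = ln(18/13) / ln(48.65/7.03) = 0.3254 / 1.9345 = 0.1682
c = S₁ / A₁^z = 13 / 7.03^0.1682 = 13 / 1.388 = 9.364

9.36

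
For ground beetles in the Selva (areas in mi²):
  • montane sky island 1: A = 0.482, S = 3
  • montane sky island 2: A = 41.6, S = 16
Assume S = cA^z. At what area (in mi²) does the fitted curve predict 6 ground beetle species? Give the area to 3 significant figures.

3.05 mi²

z = ln(16/3) / ln(41.6/0.482) = 1.6740 / 4.4579 = 0.3755
c = 3 / 0.482^0.3755 = 3 / 0.7603 = 3.946
A = (6/3.946)^(1/0.3755) ⇒ ln A = ln(1.521)/0.3755 = 1.1161
A = e^1.1161 ≈ 3.053 mi²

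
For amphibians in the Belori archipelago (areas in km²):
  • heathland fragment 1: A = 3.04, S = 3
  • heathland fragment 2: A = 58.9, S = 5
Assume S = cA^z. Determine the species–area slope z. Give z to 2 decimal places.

0.17

Taking logs: ln S = ln c + z ln A, so z = (ln S₂ − ln S₁)/(ln A₂ − ln A₁).
z = ln(5/3) / ln(58.9/3.04) = ln(1.667) / ln(19.38) = 0.5108 / 2.9640 = 0.1723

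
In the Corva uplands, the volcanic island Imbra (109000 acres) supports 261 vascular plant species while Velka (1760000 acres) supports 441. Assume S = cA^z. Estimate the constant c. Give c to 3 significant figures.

z = ln(S₂/S₁) / ln(A₂/A₁) = ln(441/261) / ln(1760000/109000) = 0.5245 / 2.7817 = 0.1886
c = S₁ / A₁^z = 261 / 109000^0.1886 = 261 / 8.91 = 29.29

29.3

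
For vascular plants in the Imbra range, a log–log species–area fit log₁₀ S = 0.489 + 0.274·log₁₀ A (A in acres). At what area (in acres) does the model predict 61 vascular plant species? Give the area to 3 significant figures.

61 = 3.083 × A^0.274  ⇒  A^0.274 = 61/3.083 = 19.78
ln A = ln(19.78) / 0.274 = 2.9849 / 0.274 = 10.8938
A = e^10.8938 ≈ 53843 acres

53800 acres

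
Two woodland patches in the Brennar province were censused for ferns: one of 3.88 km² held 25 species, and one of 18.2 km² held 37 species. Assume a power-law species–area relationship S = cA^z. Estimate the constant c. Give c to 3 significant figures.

17.7

z = ln(S₂/S₁) / ln(A₂/A₁) = ln(37/25) / ln(18.2/3.88) = 0.3920 / 1.5456 = 0.2537
c = S₁ / A₁^z = 25 / 3.88^0.2537 = 25 / 1.41 = 17.72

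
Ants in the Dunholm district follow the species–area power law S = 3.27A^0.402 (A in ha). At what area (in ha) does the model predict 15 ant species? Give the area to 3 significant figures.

15 = 3.27 × A^0.402  ⇒  A^0.402 = 15/3.27 = 4.587
ln A = ln(4.587) / 0.402 = 1.5233 / 0.402 = 3.7892
A = e^3.7892 ≈ 44.22 ha

44.2 ha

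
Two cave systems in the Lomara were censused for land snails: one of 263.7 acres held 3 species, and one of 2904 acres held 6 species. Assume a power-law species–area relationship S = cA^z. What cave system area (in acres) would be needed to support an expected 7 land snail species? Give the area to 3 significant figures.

z = ln(6/3) / ln(2904/263.7) = 0.6931 / 2.3990 = 0.2889
c = 3 / 263.7^0.2889 = 3 / 5.006 = 0.5992
A = (7/0.5992)^(1/0.2889) ⇒ ln A = ln(11.68)/0.2889 = 8.5074
A = e^8.5074 ≈ 4951 acres

4950 acres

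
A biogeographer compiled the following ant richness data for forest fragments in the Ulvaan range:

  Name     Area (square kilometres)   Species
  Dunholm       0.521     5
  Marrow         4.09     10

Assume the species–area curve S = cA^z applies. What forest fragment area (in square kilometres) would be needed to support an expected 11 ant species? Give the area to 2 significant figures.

z = ln(10/5) / ln(4.09/0.521) = 0.6931 / 2.0606 = 0.3364
c = 5 / 0.521^0.3364 = 5 / 0.8031 = 6.226
A = (11/6.226)^(1/0.3364) ⇒ ln A = ln(1.767)/0.3364 = 1.6919
A = e^1.6919 ≈ 5.43 square kilometres

5.4 square kilometres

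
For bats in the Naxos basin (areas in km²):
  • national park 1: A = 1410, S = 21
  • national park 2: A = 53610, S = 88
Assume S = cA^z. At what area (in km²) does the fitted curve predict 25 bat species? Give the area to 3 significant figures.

z = ln(88/21) / ln(53610/1410) = 1.4328 / 3.6381 = 0.3938
c = 21 / 1410^0.3938 = 21 / 17.39 = 1.208
A = (25/1.208)^(1/0.3938) ⇒ ln A = ln(20.7)/0.3938 = 7.6941
A = e^7.6941 ≈ 2195 km²

2200 km²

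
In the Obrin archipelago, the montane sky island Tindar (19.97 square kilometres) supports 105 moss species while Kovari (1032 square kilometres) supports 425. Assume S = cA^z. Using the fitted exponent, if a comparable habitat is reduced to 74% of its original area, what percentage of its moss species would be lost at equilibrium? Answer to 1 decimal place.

10.1%

z = ln(425/105) / ln(1032/19.97) = 1.3981 / 3.9450 = 0.3544
S_new/S_old = (A_new/A_old)^z = 0.74^0.3544 = exp(0.3544 × -0.3011) = 0.8988
Fraction lost = 1 − 0.8988 = 0.1012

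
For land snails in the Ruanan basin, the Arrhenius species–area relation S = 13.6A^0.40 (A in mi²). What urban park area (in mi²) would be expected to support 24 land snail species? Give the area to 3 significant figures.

4.14 mi²

24 = 13.6 × A^0.4  ⇒  A^0.4 = 24/13.6 = 1.765
ln A = ln(1.765) / 0.4 = 0.5680 / 0.4 = 1.4200
A = e^1.4200 ≈ 4.137 mi²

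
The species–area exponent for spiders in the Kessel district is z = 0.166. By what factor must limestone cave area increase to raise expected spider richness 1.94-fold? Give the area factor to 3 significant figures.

(A₂/A₁)^0.166 = 1.94, so A₂/A₁ = 1.94^(1/0.166) = 1.94^6.024
ln(A₂/A₁) = ln 1.94 / 0.166 = 0.6627 / 0.166 = 3.9921
A₂/A₁ = e^3.9921 ≈ 54.17

54.2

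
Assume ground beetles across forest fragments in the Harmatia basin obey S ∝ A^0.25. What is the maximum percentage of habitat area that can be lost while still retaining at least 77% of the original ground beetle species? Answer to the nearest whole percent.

Need (A_new/A_old)^0.25 = 0.77, so A_new/A_old = 0.77^(1/0.25) = 0.77^4
ln(A_new/A_old) = ln 0.77 / 0.25 = -0.2614 / 0.25 = -1.0455
A_new/A_old = e^-1.0455 ≈ 0.3515
Fraction that can be lost = 1 − 0.3515 = 0.6485

65%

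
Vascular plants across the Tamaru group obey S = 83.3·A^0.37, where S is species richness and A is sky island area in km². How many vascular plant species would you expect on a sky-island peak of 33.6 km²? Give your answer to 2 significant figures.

310

S = 83.3 × 33.6^0.37
ln S = ln 83.3 + 0.37 × ln 33.6 = 4.4224 + 0.37 × 3.5145 = 5.7228
S = e^5.7228 ≈ 305.8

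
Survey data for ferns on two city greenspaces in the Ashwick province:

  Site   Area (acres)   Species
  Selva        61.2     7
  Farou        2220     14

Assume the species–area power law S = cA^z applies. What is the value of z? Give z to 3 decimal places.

Taking logs: ln S = ln c + z ln A, so z = (ln S₂ − ln S₁)/(ln A₂ − ln A₁).
z = ln(14/7) / ln(2220/61.2) = ln(2) / ln(36.27) = 0.6931 / 3.5911 = 0.1930

0.193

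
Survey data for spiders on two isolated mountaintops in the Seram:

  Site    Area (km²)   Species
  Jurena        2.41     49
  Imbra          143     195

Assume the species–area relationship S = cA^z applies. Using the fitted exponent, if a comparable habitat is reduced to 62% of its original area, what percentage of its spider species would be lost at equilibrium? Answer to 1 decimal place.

14.9%

z = ln(195/49) / ln(143/2.41) = 1.3812 / 4.0832 = 0.3383
S_new/S_old = (A_new/A_old)^z = 0.62^0.3383 = exp(0.3383 × -0.4780) = 0.8507
Fraction lost = 1 − 0.8507 = 0.1493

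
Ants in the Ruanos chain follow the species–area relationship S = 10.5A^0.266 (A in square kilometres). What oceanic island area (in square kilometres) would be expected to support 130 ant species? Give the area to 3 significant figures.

130 = 10.5 × A^0.266  ⇒  A^0.266 = 130/10.5 = 12.38
ln A = ln(12.38) / 0.266 = 2.5162 / 0.266 = 9.4592
A = e^9.4592 ≈ 12826 square kilometres

12800 square kilometres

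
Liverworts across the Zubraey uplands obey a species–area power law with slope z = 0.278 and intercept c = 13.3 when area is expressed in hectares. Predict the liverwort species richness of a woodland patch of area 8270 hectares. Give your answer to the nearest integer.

S = 13.3 × 8270^0.278
ln S = ln 13.3 + 0.278 × ln 8270 = 2.5878 + 0.278 × 9.0204 = 5.0954
S = e^5.0954 ≈ 163.3

163 species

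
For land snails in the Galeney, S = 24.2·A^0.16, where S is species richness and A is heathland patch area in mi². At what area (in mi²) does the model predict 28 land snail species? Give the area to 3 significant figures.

28 = 24.2 × A^0.16  ⇒  A^0.16 = 28/24.2 = 1.157
ln A = ln(1.157) / 0.16 = 0.1459 / 0.16 = 0.9116
A = e^0.9116 ≈ 2.488 mi²

2.49 mi²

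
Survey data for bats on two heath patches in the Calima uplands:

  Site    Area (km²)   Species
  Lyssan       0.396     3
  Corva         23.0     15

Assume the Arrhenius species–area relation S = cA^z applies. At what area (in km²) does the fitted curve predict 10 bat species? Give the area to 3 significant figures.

z = ln(15/3) / ln(23/0.396) = 1.6094 / 4.0618 = 0.3962
c = 3 / 0.396^0.3962 = 3 / 0.6928 = 4.33
A = (10/4.33)^(1/0.3962) ⇒ ln A = ln(2.309)/0.3962 = 2.1122
A = e^2.1122 ≈ 8.266 km²

8.27 km²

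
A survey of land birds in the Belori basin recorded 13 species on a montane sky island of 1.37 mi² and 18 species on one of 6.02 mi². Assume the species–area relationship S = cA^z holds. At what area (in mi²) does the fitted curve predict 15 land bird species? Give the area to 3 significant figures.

2.63 mi²

z = ln(18/13) / ln(6.02/1.37) = 0.3254 / 1.4803 = 0.2198
c = 13 / 1.37^0.2198 = 13 / 1.072 = 12.13
A = (15/12.13)^(1/0.2198) ⇒ ln A = ln(1.237)/0.2198 = 0.9657
A = e^0.9657 ≈ 2.627 mi²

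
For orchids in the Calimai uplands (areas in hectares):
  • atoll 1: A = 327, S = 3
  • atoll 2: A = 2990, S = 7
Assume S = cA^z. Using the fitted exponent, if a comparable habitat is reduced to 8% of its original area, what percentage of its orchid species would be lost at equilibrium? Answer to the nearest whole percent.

z = ln(7/3) / ln(2990/327) = 0.8473 / 2.2131 = 0.3829
S_new/S_old = (A_new/A_old)^z = 0.08^0.3829 = exp(0.3829 × -2.5257) = 0.3802
Fraction lost = 1 − 0.3802 = 0.6198

62%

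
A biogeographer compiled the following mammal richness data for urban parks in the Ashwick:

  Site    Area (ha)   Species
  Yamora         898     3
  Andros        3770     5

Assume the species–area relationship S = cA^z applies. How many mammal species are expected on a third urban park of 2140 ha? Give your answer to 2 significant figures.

z = ln(5/3) / ln(3770/898) = 0.5108 / 1.4347 = 0.3561
c = 3 / 898^0.3561 = 3 / 11.26 = 0.2664
S₃ = 0.2664 × 2140^0.3561 = 0.2664 × 15.34 ≈ 4.087

4.1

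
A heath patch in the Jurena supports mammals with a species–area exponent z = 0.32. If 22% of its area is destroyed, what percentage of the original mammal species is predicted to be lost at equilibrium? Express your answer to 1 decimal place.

7.6%

S_new/S_old = (A_new/A_old)^z = 0.78^0.32
= exp(0.32 × ln 0.78) = exp(0.32 × -0.2485) = exp(-0.0795) ≈ 0.9236
Fraction lost = 1 − 0.9236 = 0.07643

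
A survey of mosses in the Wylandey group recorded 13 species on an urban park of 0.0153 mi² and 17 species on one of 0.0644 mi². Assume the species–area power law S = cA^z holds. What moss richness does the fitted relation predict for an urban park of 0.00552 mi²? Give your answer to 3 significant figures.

10.7

z = ln(17/13) / ln(0.0644/0.0153) = 0.2683 / 1.4373 = 0.1866
c = 13 / 0.0153^0.1866 = 13 / 0.4583 = 28.36
S₃ = 28.36 × 0.00552^0.1866 = 28.36 × 0.3789 ≈ 10.75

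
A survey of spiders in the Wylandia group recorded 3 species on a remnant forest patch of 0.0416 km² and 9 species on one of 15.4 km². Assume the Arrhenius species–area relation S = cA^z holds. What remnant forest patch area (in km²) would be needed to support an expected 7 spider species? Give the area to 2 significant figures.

4.0 km²

z = ln(9/3) / ln(15.4/0.0416) = 1.0986 / 5.9140 = 0.1858
c = 3 / 0.0416^0.1858 = 3 / 0.554 = 5.416
A = (7/5.416)^(1/0.1858) ⇒ ln A = ln(1.293)/0.1858 = 1.3815
A = e^1.3815 ≈ 3.981 km²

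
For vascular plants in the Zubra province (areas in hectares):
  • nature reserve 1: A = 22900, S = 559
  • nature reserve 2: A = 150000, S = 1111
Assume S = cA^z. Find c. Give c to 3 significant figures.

14.3

z = ln(S₂/S₁) / ln(A₂/A₁) = ln(1111/559) / ln(150000/22900) = 0.6869 / 1.8795 = 0.3655
c = S₁ / A₁^z = 559 / 22900^0.3655 = 559 / 39.2 = 14.26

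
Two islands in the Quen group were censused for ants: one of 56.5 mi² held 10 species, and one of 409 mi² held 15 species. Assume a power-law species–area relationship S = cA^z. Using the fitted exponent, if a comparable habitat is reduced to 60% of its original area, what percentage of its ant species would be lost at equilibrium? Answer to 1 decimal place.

z = ln(15/10) / ln(409/56.5) = 0.4055 / 1.9795 = 0.2048
S_new/S_old = (A_new/A_old)^z = 0.6^0.2048 = exp(0.2048 × -0.5108) = 0.9007
Fraction lost = 1 − 0.9007 = 0.09935

9.9%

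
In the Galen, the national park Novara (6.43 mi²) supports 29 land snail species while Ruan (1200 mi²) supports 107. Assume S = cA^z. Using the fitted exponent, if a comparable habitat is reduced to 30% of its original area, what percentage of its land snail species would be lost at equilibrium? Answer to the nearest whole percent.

z = ln(107/29) / ln(1200/6.43) = 1.3055 / 5.2291 = 0.2497
S_new/S_old = (A_new/A_old)^z = 0.3^0.2497 = exp(0.2497 × -1.2040) = 0.7404
Fraction lost = 1 − 0.7404 = 0.2596

26%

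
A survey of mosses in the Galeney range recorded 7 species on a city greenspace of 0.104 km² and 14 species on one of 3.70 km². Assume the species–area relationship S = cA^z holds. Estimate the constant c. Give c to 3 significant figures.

z = ln(S₂/S₁) / ln(A₂/A₁) = ln(14/7) / ln(3.7/0.104) = 0.6931 / 3.5717 = 0.1941
c = S₁ / A₁^z = 7 / 0.104^0.1941 = 7 / 0.6445 = 10.86

10.9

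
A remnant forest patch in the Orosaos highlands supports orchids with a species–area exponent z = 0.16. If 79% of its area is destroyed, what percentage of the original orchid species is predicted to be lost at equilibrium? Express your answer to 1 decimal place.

S_new/S_old = (A_new/A_old)^z = 0.21^0.16
= exp(0.16 × ln 0.21) = exp(0.16 × -1.5606) = exp(-0.2497) ≈ 0.779
Fraction lost = 1 − 0.779 = 0.221

22.1%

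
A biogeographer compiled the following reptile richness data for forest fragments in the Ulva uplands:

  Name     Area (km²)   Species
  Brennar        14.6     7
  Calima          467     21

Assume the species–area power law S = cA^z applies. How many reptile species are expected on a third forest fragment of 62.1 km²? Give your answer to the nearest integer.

11

z = ln(21/7) / ln(467/14.6) = 1.0986 / 3.4653 = 0.3170
c = 7 / 14.6^0.3170 = 7 / 2.34 = 2.992
S₃ = 2.992 × 62.1^0.3170 = 2.992 × 3.702 ≈ 11.08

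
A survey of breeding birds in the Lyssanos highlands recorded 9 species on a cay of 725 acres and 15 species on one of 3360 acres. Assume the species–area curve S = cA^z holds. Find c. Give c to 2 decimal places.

1.00

z = ln(S₂/S₁) / ln(A₂/A₁) = ln(15/9) / ln(3360/725) = 0.5108 / 1.5335 = 0.3331
c = S₁ / A₁^z = 9 / 725^0.3331 = 9 / 8.97 = 1.003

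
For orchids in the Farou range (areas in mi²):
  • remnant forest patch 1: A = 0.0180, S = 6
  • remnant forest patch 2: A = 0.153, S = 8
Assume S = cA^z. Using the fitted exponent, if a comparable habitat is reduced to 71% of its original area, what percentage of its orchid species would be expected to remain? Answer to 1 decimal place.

95.5%

z = ln(8/6) / ln(0.153/0.018) = 0.2877 / 2.1401 = 0.1344
S_new/S_old = (A_new/A_old)^z = 0.71^0.1344 = exp(0.1344 × -0.3425) = 0.955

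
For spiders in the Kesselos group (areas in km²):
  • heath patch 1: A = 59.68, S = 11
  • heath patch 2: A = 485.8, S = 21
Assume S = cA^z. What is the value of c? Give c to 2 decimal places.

3.12

z = ln(S₂/S₁) / ln(A₂/A₁) = ln(21/11) / ln(485.8/59.68) = 0.6466 / 2.0968 = 0.3084
c = S₁ / A₁^z = 11 / 59.68^0.3084 = 11 / 3.529 = 3.117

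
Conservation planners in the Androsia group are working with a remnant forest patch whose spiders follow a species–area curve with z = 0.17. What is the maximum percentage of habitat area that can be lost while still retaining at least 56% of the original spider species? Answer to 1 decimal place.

Need (A_new/A_old)^0.17 = 0.56, so A_new/A_old = 0.56^(1/0.17) = 0.56^5.882
ln(A_new/A_old) = ln 0.56 / 0.17 = -0.5798 / 0.17 = -3.4107
A_new/A_old = e^-3.4107 ≈ 0.03302
Fraction that can be lost = 1 − 0.03302 = 0.967

96.7%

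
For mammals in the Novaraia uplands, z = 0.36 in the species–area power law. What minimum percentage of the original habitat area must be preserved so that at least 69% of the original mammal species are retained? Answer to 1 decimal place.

Need (A_new/A_old)^0.36 = 0.69, so A_new/A_old = 0.69^(1/0.36) = 0.69^2.778
ln(A_new/A_old) = ln 0.69 / 0.36 = -0.3711 / 0.36 = -1.0307
A_new/A_old = e^-1.0307 ≈ 0.3567

35.7%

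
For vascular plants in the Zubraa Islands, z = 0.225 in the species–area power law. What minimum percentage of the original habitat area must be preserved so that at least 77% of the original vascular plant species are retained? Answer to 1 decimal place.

31.3%

Need (A_new/A_old)^0.225 = 0.77, so A_new/A_old = 0.77^(1/0.225) = 0.77^4.444
ln(A_new/A_old) = ln 0.77 / 0.225 = -0.2614 / 0.225 = -1.1616
A_new/A_old = e^-1.1616 ≈ 0.313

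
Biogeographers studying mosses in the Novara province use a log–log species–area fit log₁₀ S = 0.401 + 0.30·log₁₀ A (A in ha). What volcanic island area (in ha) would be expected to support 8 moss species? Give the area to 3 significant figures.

47.2 ha

8 = 2.518 × A^0.3  ⇒  A^0.3 = 8/2.518 = 3.178
ln A = ln(3.178) / 0.3 = 1.1561 / 0.3 = 3.8537
A = e^3.8537 ≈ 47.17 ha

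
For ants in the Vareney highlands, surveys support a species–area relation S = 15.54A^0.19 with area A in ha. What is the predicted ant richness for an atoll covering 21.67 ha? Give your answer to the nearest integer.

28

S = 15.54 × 21.67^0.19 = 15.54 × 1.794 ≈ 27.88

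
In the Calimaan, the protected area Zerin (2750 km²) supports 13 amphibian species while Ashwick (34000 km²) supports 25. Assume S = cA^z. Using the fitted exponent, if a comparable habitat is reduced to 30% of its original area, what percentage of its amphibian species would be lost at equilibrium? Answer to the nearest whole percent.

z = ln(25/13) / ln(34000/2750) = 0.6539 / 2.5148 = 0.2600
S_new/S_old = (A_new/A_old)^z = 0.3^0.2600 = exp(0.2600 × -1.2040) = 0.7312
Fraction lost = 1 − 0.7312 = 0.2688

27%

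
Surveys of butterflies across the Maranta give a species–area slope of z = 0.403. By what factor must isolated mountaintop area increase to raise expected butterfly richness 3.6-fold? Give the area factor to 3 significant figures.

24.0

(A₂/A₁)^0.403 = 3.6, so A₂/A₁ = 3.6^(1/0.403) = 3.6^2.481
ln(A₂/A₁) = ln 3.6 / 0.403 = 1.2809 / 0.403 = 3.1785
A₂/A₁ = e^3.1785 ≈ 24.01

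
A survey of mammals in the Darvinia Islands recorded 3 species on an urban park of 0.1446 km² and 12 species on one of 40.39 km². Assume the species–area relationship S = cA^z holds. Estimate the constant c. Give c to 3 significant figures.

4.83

z = ln(S₂/S₁) / ln(A₂/A₁) = ln(12/3) / ln(40.39/0.1446) = 1.3863 / 5.6324 = 0.2461
c = S₁ / A₁^z = 3 / 0.1446^0.2461 = 3 / 0.6213 = 4.829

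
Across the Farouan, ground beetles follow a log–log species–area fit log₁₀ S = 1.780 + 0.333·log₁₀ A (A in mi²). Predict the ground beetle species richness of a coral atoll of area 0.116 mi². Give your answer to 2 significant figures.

S = 60.26 × 0.116^0.333 = 60.26 × 0.4881 ≈ 29.41

29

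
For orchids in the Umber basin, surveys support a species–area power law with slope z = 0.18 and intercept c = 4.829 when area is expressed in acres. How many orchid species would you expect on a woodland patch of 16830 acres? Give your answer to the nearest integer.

S = 4.829 × 16830^0.18
ln S = ln 4.829 + 0.18 × ln 16830 = 1.5746 + 0.18 × 9.7309 = 3.3262
S = e^3.3262 ≈ 27.83

28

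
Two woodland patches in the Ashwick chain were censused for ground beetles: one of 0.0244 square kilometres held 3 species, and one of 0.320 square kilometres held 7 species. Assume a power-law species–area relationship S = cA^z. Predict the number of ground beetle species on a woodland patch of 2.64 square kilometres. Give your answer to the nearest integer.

z = ln(7/3) / ln(0.32/0.0244) = 0.8473 / 2.5737 = 0.3292
c = 3 / 0.0244^0.3292 = 3 / 0.2945 = 10.19
S₃ = 10.19 × 2.64^0.3292 = 10.19 × 1.377 ≈ 14.02

14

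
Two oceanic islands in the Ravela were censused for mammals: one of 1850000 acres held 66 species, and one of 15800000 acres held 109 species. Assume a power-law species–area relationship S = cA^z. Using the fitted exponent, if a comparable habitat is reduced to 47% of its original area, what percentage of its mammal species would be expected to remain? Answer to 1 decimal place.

83.8%

z = ln(109/66) / ln(15800000/1850000) = 0.5017 / 2.1448 = 0.2339
S_new/S_old = (A_new/A_old)^z = 0.47^0.2339 = exp(0.2339 × -0.7550) = 0.8381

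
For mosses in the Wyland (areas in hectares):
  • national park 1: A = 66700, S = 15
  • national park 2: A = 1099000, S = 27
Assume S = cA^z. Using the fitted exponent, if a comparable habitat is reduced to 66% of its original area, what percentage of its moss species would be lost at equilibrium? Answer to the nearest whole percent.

8%

z = ln(27/15) / ln(1099000/66700) = 0.5878 / 2.8020 = 0.2098
S_new/S_old = (A_new/A_old)^z = 0.66^0.2098 = exp(0.2098 × -0.4155) = 0.9165
Fraction lost = 1 − 0.9165 = 0.08347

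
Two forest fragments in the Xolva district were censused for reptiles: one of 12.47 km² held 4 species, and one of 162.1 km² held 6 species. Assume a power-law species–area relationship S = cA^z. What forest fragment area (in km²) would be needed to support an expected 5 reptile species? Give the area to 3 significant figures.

z = ln(6/4) / ln(162.1/12.47) = 0.4055 / 2.5649 = 0.1581
c = 4 / 12.47^0.1581 = 4 / 1.49 = 2.684
A = (5/2.684)^(1/0.1581) ⇒ ln A = ln(1.863)/0.1581 = 3.9349
A = e^3.9349 ≈ 51.16 km²

51.2 km²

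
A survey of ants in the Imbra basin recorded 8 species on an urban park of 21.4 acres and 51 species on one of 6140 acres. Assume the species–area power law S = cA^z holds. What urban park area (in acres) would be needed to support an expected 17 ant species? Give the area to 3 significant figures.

z = ln(51/8) / ln(6140/21.4) = 1.8524 / 5.6592 = 0.3273
c = 8 / 21.4^0.3273 = 8 / 2.726 = 2.935
A = (17/2.935)^(1/0.3273) ⇒ ln A = ln(5.792)/0.3273 = 5.3662
A = e^5.3662 ≈ 214.1 acres

214 acres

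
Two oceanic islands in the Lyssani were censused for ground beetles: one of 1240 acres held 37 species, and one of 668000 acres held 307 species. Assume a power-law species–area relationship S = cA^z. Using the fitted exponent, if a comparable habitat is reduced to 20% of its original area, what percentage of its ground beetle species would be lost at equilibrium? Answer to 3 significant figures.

z = ln(307/37) / ln(668000/1240) = 2.1159 / 6.2892 = 0.3364
S_new/S_old = (A_new/A_old)^z = 0.2^0.3364 = exp(0.3364 × -1.6094) = 0.5819
Fraction lost = 1 − 0.5819 = 0.4181

41.8%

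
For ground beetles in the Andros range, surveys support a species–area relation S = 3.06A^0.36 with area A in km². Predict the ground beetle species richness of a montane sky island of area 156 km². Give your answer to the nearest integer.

S = 3.06 × 156^0.36 = 3.06 × 6.159 ≈ 18.85

19 species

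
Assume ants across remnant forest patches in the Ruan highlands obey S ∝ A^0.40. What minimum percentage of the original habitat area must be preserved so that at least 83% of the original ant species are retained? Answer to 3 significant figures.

Need (A_new/A_old)^0.4 = 0.83, so A_new/A_old = 0.83^(1/0.4) = 0.83^2.5
ln(A_new/A_old) = ln 0.83 / 0.4 = -0.1863 / 0.4 = -0.4658
A_new/A_old = e^-0.4658 ≈ 0.6276

62.8%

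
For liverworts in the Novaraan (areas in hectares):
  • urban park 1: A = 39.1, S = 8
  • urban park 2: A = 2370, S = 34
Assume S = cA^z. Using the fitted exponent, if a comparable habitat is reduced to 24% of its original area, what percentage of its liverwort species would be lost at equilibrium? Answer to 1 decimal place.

z = ln(34/8) / ln(2370/39.1) = 1.4469 / 4.1045 = 0.3525
S_new/S_old = (A_new/A_old)^z = 0.24^0.3525 = exp(0.3525 × -1.4271) = 0.6047
Fraction lost = 1 − 0.6047 = 0.3953

39.5%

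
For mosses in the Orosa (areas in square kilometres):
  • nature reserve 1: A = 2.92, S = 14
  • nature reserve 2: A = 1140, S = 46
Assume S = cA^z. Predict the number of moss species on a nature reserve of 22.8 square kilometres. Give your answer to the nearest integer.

21

z = ln(46/14) / ln(1140/2.92) = 1.1896 / 5.9672 = 0.1994
c = 14 / 2.92^0.1994 = 14 / 1.238 = 11.31
S₃ = 11.31 × 22.8^0.1994 = 11.31 × 1.865 ≈ 21.09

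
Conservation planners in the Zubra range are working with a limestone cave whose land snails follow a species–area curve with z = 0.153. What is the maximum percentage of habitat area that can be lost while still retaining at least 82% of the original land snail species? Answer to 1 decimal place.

72.7%

Need (A_new/A_old)^0.153 = 0.82, so A_new/A_old = 0.82^(1/0.153) = 0.82^6.536
ln(A_new/A_old) = ln 0.82 / 0.153 = -0.1985 / 0.153 = -1.2971
A_new/A_old = e^-1.2971 ≈ 0.2733
Fraction that can be lost = 1 − 0.2733 = 0.7267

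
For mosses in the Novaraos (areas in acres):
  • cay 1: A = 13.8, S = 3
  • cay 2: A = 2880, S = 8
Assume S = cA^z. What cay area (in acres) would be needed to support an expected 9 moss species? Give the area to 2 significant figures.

5500 acres

z = ln(8/3) / ln(2880/13.8) = 0.9808 / 5.3409 = 0.1836
c = 3 / 13.8^0.1836 = 3 / 1.619 = 1.853
A = (9/1.853)^(1/0.1836) ⇒ ln A = ln(4.858)/0.1836 = 8.6069
A = e^8.6069 ≈ 5469 acres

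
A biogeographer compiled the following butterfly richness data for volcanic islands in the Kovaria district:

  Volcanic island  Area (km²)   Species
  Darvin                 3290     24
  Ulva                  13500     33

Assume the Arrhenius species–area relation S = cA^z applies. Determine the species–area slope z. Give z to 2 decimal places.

Taking logs: ln S = ln c + z ln A, so z = (ln S₂ − ln S₁)/(ln A₂ − ln A₁).
z = ln(33/24) / ln(13500/3290) = ln(1.375) / ln(4.103) = 0.3185 / 1.4118 = 0.2256

0.23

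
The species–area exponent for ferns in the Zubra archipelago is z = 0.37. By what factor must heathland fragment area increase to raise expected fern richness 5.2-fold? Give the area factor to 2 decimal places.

(A₂/A₁)^0.37 = 5.2, so A₂/A₁ = 5.2^(1/0.37) = 5.2^2.703
ln(A₂/A₁) = ln 5.2 / 0.37 = 1.6487 / 0.37 = 4.4558
A₂/A₁ = e^4.4558 ≈ 86.13

86.13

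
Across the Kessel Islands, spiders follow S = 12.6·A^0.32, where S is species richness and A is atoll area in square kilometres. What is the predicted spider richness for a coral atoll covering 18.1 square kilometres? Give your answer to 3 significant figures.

31.8

S = 12.6 × 18.1^0.32
ln S = ln 12.6 + 0.32 × ln 18.1 = 2.5337 + 0.32 × 2.8959 = 3.4604
S = e^3.4604 ≈ 31.83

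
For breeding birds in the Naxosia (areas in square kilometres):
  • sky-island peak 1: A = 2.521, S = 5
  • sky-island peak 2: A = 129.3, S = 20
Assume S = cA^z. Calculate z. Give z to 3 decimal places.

Taking logs: ln S = ln c + z ln A, so z = (ln S₂ − ln S₁)/(ln A₂ − ln A₁).
z = ln(20/5) / ln(129.3/2.521) = ln(4) / ln(51.29) = 1.3863 / 3.9375 = 0.3521

0.352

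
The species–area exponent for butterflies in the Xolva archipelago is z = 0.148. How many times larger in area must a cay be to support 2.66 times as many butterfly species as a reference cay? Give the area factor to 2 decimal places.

(A₂/A₁)^0.148 = 2.66, so A₂/A₁ = 2.66^(1/0.148) = 2.66^6.757
ln(A₂/A₁) = ln 2.66 / 0.148 = 0.9783 / 0.148 = 6.6103
A₂/A₁ = e^6.6103 ≈ 742.7

742.71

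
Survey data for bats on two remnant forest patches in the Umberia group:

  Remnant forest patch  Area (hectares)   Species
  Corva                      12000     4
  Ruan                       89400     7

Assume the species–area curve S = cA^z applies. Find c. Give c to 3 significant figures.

0.292

z = ln(S₂/S₁) / ln(A₂/A₁) = ln(7/4) / ln(89400/12000) = 0.5596 / 2.0082 = 0.2787
c = S₁ / A₁^z = 4 / 12000^0.2787 = 4 / 13.7 = 0.292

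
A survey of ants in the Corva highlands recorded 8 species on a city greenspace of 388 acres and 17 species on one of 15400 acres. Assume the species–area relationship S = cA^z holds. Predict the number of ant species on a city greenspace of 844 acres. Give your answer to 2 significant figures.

z = ln(17/8) / ln(15400/388) = 0.7538 / 3.6811 = 0.2048
c = 8 / 388^0.2048 = 8 / 3.389 = 2.36
S₃ = 2.36 × 844^0.2048 = 2.36 × 3.974 ≈ 9.38

9.4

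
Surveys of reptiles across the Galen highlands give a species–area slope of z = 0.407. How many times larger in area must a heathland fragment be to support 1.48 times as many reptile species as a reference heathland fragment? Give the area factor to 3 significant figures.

2.62

(A₂/A₁)^0.407 = 1.48, so A₂/A₁ = 1.48^(1/0.407) = 1.48^2.457
ln(A₂/A₁) = ln 1.48 / 0.407 = 0.3920 / 0.407 = 0.9632
A₂/A₁ = e^0.9632 ≈ 2.62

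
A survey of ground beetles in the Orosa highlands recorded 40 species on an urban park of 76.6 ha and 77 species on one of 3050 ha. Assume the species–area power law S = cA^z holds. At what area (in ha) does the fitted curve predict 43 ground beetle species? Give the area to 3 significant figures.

115 ha

z = ln(77/40) / ln(3050/76.6) = 0.6549 / 3.6843 = 0.1778
c = 40 / 76.6^0.1778 = 40 / 2.162 = 18.5
A = (43/18.5)^(1/0.1778) ⇒ ln A = ln(2.325)/0.1778 = 4.7454
A = e^4.7454 ≈ 115.1 ha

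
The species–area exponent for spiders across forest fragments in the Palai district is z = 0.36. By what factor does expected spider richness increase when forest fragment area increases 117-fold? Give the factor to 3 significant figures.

5.55

S₂/S₁ = (A₂/A₁)^z = 117^0.36
ln(S₂/S₁) = 0.36 × ln 117 = 0.36 × 4.7622 = 1.7144
S₂/S₁ = e^1.7144 ≈ 5.553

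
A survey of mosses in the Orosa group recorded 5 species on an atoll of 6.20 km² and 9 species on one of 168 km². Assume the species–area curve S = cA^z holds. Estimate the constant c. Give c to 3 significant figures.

z = ln(S₂/S₁) / ln(A₂/A₁) = ln(9/5) / ln(168/6.2) = 0.5878 / 3.2994 = 0.1781
c = S₁ / A₁^z = 5 / 6.2^0.1781 = 5 / 1.384 = 3.612

3.61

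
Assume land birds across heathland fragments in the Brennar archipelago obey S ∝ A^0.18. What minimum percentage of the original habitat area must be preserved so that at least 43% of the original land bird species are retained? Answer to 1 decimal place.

Need (A_new/A_old)^0.18 = 0.43, so A_new/A_old = 0.43^(1/0.18) = 0.43^5.556
ln(A_new/A_old) = ln 0.43 / 0.18 = -0.8440 / 0.18 = -4.6887
A_new/A_old = e^-4.6887 ≈ 0.009198

0.9%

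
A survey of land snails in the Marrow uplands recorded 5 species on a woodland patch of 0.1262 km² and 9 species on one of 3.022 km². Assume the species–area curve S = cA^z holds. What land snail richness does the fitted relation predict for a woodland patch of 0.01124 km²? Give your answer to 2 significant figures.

3.2

z = ln(9/5) / ln(3.022/0.1262) = 0.5878 / 3.1758 = 0.1851
c = 5 / 0.1262^0.1851 = 5 / 0.6817 = 7.334
S₃ = 7.334 × 0.01124^0.1851 = 7.334 × 0.4357 ≈ 3.196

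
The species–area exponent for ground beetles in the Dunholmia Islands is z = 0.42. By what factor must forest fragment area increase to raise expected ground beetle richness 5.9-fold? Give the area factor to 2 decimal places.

(A₂/A₁)^0.42 = 5.9, so A₂/A₁ = 5.9^(1/0.42) = 5.9^2.381
ln(A₂/A₁) = ln 5.9 / 0.42 = 1.7750 / 0.42 = 4.2261
A₂/A₁ = e^4.2261 ≈ 68.45

68.45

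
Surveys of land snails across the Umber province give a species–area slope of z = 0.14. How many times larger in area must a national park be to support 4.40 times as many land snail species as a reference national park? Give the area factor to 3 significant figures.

(A₂/A₁)^0.14 = 4.4, so A₂/A₁ = 4.4^(1/0.14) = 4.4^7.143
ln(A₂/A₁) = ln 4.4 / 0.14 = 1.4816 / 0.14 = 10.5829
A₂/A₁ = e^10.5829 ≈ 39454

39500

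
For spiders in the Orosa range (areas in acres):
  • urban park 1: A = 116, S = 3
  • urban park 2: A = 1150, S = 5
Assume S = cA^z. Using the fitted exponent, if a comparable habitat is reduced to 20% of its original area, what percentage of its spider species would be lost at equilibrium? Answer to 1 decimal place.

z = ln(5/3) / ln(1150/116) = 0.5108 / 2.2939 = 0.2227
S_new/S_old = (A_new/A_old)^z = 0.2^0.2227 = exp(0.2227 × -1.6094) = 0.6988
Fraction lost = 1 − 0.6988 = 0.3012

30.1%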